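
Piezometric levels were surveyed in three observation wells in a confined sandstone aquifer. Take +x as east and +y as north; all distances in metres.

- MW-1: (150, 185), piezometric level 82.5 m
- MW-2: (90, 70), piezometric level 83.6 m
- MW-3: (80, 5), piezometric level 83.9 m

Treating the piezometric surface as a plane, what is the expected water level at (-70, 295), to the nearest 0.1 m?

85.2 m

Taking MW-1 as reference: MW-2−MW-1 = (-60, -115, +1.1); MW-3−MW-1 = (-70, -180, +1.4).
Determinant of the coordinate differences = (-60)·(-180) − (-70)·(-115) = 2750.
∂h/∂x = [(+1.1)·(-180) − (+1.4)·(-115)] / 2750 = -0.01345
∂h/∂y = [(-60)·(+1.4) − (-70)·(+1.1)] / 2750 = -0.002545
h(-70, 295) = 82.5 + (-0.01345)·(-220) + (-0.002545)·(110) = 82.5 +2.960 -0.280 = 85.180 m.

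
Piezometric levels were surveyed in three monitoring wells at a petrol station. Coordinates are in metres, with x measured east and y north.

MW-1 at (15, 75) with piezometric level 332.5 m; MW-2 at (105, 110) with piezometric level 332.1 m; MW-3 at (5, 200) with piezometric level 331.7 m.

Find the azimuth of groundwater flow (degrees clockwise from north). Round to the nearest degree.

Differences from MW-1: to MW-2 (Δx, Δy, Δh) = (90, 35, -0.4); to MW-3 = (-10, 125, -0.8).
Determinant of the coordinate differences = 90·125 − (-10)·35 = 11600.
∂h/∂x = [(-0.4)·125 − (-0.8)·35] / 11600 = -0.001897
∂h/∂y = [90·(-0.8) − (-10)·(-0.4)] / 11600 = -0.006552
Flow direction (−∇h) has components (+0.001897 E, +0.006552 N).
Azimuth = atan2(E, N) = atan2(+0.001897, +0.006552) = 16.1° ≈ 016°.

016°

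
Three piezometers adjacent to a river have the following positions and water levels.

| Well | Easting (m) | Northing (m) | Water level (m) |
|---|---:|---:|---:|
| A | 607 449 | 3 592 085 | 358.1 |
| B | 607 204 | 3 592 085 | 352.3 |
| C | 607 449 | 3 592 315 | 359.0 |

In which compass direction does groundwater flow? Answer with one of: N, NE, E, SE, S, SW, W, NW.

∂h/∂x = (352.3 − 358.1) / (607204 − 607449) = +0.02367
∂h/∂y = (359.0 − 358.1) / (3592315 − 3592085) = +0.003913
Flow = −∇h = (-0.02367 east, -0.003913 north), which points west.

W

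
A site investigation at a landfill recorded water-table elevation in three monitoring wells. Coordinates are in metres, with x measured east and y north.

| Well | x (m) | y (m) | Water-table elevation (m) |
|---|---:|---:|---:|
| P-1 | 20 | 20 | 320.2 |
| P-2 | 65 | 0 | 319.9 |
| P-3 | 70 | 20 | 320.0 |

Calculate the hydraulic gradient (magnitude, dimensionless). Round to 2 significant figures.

Three-point gradient (reference P-1): Δ to P-2 = (45, -20, -0.3), Δ to P-3 = (50, 0, -0.2).
∂h/∂x = -0.004000, ∂h/∂y = +0.006000 (det = 1000).
|∇h| = √(-0.004000² + 0.006000²) = 0.007211

0.0072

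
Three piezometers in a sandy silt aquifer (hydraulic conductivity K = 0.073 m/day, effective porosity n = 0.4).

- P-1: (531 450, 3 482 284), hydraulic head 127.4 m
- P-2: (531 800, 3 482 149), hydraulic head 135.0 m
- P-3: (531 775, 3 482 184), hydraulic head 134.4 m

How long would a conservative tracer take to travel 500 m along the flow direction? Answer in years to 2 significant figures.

Taking P-1 as reference: P-2−P-1 = (350, -135, +7.6); P-3−P-1 = (325, -100, +7.0).
Determinant of the coordinate differences = 350·(-100) − 325·(-135) = 8875.
∂h/∂x = [(+7.6)·(-100) − (+7.0)·(-135)] / 8875 = +0.02085
∂h/∂y = [350·(+7.0) − 325·(+7.6)] / 8875 = -0.002254
|∇h| = √(0.02085² + -0.002254²) = 0.02097
Seepage velocity v = K·i/n = 0.073 × 0.02097 / 0.4 = 0.003827 m/day.
t = 500 / 0.003827 = 1.307e+05 days = 358 years.

360 years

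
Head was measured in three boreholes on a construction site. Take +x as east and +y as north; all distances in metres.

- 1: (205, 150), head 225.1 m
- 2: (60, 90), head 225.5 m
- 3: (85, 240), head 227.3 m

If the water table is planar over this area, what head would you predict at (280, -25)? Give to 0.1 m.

222.1 m

Three-point gradient (reference 1): Δ to 2 = (-145, -60, +0.4), Δ to 3 = (-120, 90, +2.2).
∂h/∂x = -0.008296, ∂h/∂y = +0.01338 (det = -20250).
h(280, -25) = 225.1 + (-0.008296)·(75) + (+0.01338)·(-175) = 225.1 -0.622 -2.342 = 222.136 m.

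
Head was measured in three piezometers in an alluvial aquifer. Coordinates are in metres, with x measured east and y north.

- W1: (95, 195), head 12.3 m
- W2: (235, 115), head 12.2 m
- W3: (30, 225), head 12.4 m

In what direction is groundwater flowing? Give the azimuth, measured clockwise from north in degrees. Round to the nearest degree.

034°

Differences from W1: to W2 (Δx, Δy, Δh) = (140, -80, -0.1); to W3 = (-65, 30, +0.1).
Solve a·Δx + b·Δy = Δh: det = 140·30 − (-65)·(-80) = -1000.
∂h/∂x = [(-0.1)·30 − (+0.1)·(-80)] / -1000 = -0.005000
∂h/∂y = [140·(+0.1) − (-65)·(-0.1)] / -1000 = -0.007500
Flow direction (−∇h) has components (+0.005000 E, +0.007500 N).
Azimuth = atan2(E, N) = atan2(+0.005000, +0.007500) = 33.7° ≈ 034°.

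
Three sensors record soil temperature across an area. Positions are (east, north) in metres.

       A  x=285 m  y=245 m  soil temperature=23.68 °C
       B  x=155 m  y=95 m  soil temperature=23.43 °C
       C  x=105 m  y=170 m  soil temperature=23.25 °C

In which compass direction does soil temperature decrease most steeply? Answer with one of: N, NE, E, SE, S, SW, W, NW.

With T = a·x + b·y + c and A as origin, the differences give:
  (-130)·a + (-150)·b = -0.25
  (-180)·a + (-75)·b = -0.43
Eliminate b (×(-75) and ×(-150), subtract): -17250·a = -45.750 → a = ∂T/∂x = +0.002652
Back-substitute: b = ∂T/∂y = -0.0006319.
Steepest decrease is along −∇f = (-0.002652 E, +0.0006319 N) → west.

W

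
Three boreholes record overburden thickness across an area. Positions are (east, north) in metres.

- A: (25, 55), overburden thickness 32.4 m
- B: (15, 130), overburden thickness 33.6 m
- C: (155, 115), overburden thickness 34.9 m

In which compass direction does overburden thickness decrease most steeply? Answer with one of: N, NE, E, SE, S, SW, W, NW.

SW

Taking A as reference: B−A = (-10, 75, +1.2); C−A = (130, 60, +2.5).
Determinant of the coordinate differences = (-10)·60 − 130·75 = -10350.
∂d/∂x = [(+1.2)·60 − (+2.5)·75] / -10350 = +0.01116
∂d/∂y = [(-10)·(+2.5) − 130·(+1.2)] / -10350 = +0.01749
Steepest decrease is along −∇f = (-0.01116 E, -0.01749 N) → southwest.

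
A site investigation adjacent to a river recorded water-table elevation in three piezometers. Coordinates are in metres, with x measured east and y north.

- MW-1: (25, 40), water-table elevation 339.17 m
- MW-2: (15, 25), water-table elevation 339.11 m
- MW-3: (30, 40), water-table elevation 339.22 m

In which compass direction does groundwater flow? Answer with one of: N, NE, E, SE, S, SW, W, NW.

W

Taking MW-1 as reference: MW-2−MW-1 = (-10, -15, -0.06); MW-3−MW-1 = (5, 0, +0.05).
Determinant of the coordinate differences = (-10)·0 − 5·(-15) = 75.
∂h/∂x = [(-0.06)·0 − (+0.05)·(-15)] / 75 = +0.01000
∂h/∂y = [(-10)·(+0.05) − 5·(-0.06)] / 75 = -0.002667
Flow = −∇h = (-0.01000 east, +0.002667 north), which points west.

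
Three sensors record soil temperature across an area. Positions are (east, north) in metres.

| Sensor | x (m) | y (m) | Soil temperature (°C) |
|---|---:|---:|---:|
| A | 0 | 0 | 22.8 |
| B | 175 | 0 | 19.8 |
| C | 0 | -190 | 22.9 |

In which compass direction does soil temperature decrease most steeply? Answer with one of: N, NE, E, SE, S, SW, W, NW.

E

∂T/∂x = (19.8 − 22.8) / (175 − 0) = -0.01714
∂T/∂y = (22.9 − 22.8) / (-190 − 0) = -0.0005263
Steepest decrease is along −∇f = (+0.01714 E, +0.0005263 N) → east.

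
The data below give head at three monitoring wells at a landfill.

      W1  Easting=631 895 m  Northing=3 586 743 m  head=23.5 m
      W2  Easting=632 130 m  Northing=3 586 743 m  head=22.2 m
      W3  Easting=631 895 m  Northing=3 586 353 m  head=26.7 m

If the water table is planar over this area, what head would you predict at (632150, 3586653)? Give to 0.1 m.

22.8 m

∂h/∂x = (22.2 − 23.5) / (632130 − 631895) = -0.005532
∂h/∂y = (26.7 − 23.5) / (3586353 − 3586743) = -0.008205
h(632150, 3586653) = 23.5 + (-0.005532)·(255) + (-0.008205)·(-90) = 23.5 -1.411 +0.738 = 22.828 m.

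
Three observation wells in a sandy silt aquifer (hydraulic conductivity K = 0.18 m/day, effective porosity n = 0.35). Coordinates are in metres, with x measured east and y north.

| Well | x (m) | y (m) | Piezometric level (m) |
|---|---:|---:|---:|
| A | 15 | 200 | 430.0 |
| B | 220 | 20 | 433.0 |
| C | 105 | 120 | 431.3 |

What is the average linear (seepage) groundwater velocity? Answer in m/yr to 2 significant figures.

Differences from A: to B (Δx, Δy, Δh) = (205, -180, +3.0); to C = (90, -80, +1.3).
Solve a·Δx + b·Δy = Δh: det = 205·(-80) − 90·(-180) = -200.
∂h/∂x = [(+3.0)·(-80) − (+1.3)·(-180)] / -200 = +0.03000
∂h/∂y = [205·(+1.3) − 90·(+3.0)] / -200 = +0.01750
|∇h| = √(0.03000² + 0.01750²) = 0.03473
Seepage velocity v = K·i/n = 0.18 × 0.03473 / 0.35 = 0.01786 m/day = 6.523 m/yr.

6.5 m/yr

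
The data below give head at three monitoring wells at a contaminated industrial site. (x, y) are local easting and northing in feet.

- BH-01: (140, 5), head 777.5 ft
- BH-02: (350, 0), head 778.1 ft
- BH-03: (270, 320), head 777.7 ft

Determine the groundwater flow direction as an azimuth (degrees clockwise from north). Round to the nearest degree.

Taking BH-01 as reference: BH-02−BH-01 = (210, -5, +0.6); BH-03−BH-01 = (130, 315, +0.2).
Solve a·Δx + b·Δy = Δh: det = 210·315 − 130·(-5) = 66800.
∂h/∂x = [(+0.6)·315 − (+0.2)·(-5)] / 66800 = +0.002844
∂h/∂y = [210·(+0.2) − 130·(+0.6)] / 66800 = -0.0005389
Flow direction (−∇h) has components (-0.002844 E, +0.0005389 N).
Azimuth = atan2(E, N) = atan2(-0.002844, +0.0005389) = 280.7° ≈ 281°.

281°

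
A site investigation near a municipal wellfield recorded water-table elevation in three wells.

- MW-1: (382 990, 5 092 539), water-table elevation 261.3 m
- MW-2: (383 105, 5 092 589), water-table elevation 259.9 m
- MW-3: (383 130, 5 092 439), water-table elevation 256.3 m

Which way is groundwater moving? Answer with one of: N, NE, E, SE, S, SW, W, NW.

SE

Taking MW-1 as reference: MW-2−MW-1 = (115, 50, -1.4); MW-3−MW-1 = (140, -100, -5.0).
Determinant of the coordinate differences = 115·(-100) − 140·50 = -18500.
∂h/∂x = [(-1.4)·(-100) − (-5.0)·50] / -18500 = -0.02108
∂h/∂y = [115·(-5.0) − 140·(-1.4)] / -18500 = +0.02049
Flow = −∇h = (+0.02108 east, -0.02049 north), which points southeast.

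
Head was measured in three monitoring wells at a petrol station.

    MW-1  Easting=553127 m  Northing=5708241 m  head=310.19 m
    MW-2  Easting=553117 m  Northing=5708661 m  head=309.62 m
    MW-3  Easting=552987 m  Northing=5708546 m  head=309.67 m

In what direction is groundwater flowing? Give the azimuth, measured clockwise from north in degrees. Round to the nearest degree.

With h = a·x + b·y + c and MW-1 as origin, the differences give:
  (-10)·a + 420·b = -0.57
  (-140)·a + 305·b = -0.52
Eliminate b (×305 and ×420, subtract): 55750·a = 44.550 → a = ∂h/∂x = +0.0007991
Back-substitute: b = ∂h/∂y = -0.001338.
Flow direction (−∇h) has components (-0.0007991 E, +0.001338 N).
Azimuth = atan2(E, N) = atan2(-0.0007991, +0.001338) = 329.2° ≈ 329°.

329°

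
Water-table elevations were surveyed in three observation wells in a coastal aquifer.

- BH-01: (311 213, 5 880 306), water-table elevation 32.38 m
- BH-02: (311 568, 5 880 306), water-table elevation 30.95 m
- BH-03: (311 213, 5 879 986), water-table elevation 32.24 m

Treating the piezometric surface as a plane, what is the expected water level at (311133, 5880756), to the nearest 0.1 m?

∂h/∂x = (30.95 − 32.38) / (311568 − 311213) = -0.004028
∂h/∂y = (32.24 − 32.38) / (5879986 − 5880306) = +0.0004375
h(311133, 5880756) = 32.38 + (-0.004028)·(-80) + (+0.0004375)·(450) = 32.38 +0.322 +0.197 = 32.899 m.

32.9 m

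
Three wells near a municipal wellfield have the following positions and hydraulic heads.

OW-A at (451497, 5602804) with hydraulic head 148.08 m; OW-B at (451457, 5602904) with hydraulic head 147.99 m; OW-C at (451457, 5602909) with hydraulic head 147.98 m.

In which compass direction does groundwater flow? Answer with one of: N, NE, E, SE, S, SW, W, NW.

NE

Three-point gradient (reference OW-A): Δ to OW-B = (-40, 100, -0.09), Δ to OW-C = (-40, 105, -0.10).
∂h/∂x = -0.002750, ∂h/∂y = -0.002000 (det = -200).
Flow = −∇h = (+0.002750 east, +0.002000 north), which points northeast.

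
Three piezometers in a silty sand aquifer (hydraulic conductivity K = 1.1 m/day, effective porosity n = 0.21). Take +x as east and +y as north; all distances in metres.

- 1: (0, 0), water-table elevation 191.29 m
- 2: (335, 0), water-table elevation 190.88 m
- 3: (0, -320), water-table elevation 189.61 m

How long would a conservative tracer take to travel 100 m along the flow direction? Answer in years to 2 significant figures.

9.7 years

∂h/∂x = (190.88 − 191.29) / (335 − 0) = -0.001224
∂h/∂y = (189.61 − 191.29) / (-320 − 0) = +0.005250
|∇h| = √(-0.001224² + 0.005250²) = 0.005391
Seepage velocity v = K·i/n = 1.1 × 0.005391 / 0.21 = 0.02824 m/day.
t = 100 / 0.02824 = 3541 days = 9.69 years.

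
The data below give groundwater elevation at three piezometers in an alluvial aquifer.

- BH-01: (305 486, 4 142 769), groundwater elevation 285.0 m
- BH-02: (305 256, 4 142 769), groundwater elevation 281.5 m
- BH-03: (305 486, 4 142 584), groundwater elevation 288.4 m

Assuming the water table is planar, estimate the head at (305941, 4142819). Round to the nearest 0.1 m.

∂h/∂x = (281.5 − 285.0) / (305256 − 305486) = +0.01522
∂h/∂y = (288.4 − 285.0) / (4142584 − 4142769) = -0.01838
h(305941, 4142819) = 285.0 + (+0.01522)·(455) + (-0.01838)·(50) = 285.0 +6.924 -0.919 = 291.005 m.

291.0 m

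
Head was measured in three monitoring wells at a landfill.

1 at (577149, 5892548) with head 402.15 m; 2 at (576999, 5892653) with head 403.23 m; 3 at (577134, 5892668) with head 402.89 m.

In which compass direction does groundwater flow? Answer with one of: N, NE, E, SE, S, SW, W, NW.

Taking 1 as reference: 2−1 = (-150, 105, +1.08); 3−1 = (-15, 120, +0.74).
Solve a·Δx + b·Δy = Δh: det = (-150)·120 − (-15)·105 = -16425.
∂h/∂x = [(+1.08)·120 − (+0.74)·105] / -16425 = -0.003160
∂h/∂y = [(-150)·(+0.74) − (-15)·(+1.08)] / -16425 = +0.005772
Flow = −∇h = (+0.003160 east, -0.005772 north), which points southeast.

SE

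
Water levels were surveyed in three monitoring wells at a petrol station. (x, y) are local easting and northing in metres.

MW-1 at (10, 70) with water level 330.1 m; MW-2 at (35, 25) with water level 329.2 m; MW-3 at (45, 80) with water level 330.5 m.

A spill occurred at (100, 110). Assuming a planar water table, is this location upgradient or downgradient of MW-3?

Differences from MW-1: to MW-2 (Δx, Δy, Δh) = (25, -45, -0.9); to MW-3 = (35, 10, +0.4).
Solve a·Δx + b·Δy = Δh: det = 25·10 − 35·(-45) = 1825.
∂h/∂x = [(-0.9)·10 − (+0.4)·(-45)] / 1825 = +0.004932
∂h/∂y = [25·(+0.4) − 35·(-0.9)] / 1825 = +0.02274
Head at (100, 110) = 330.1 + (+0.004932)·(90) + (+0.02274)·(40) = 331.45 m.
That is higher than the 330.5 m at MW-3, so the point is upgradient.

upgradient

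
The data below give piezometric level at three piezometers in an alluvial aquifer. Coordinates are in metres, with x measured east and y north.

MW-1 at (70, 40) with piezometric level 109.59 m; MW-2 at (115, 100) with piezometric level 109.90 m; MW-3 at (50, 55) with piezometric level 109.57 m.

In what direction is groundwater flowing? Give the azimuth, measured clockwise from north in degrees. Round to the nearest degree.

228°

Three-point gradient (reference MW-1): Δ to MW-2 = (45, 60, +0.31), Δ to MW-3 = (-20, 15, -0.02).
∂h/∂x = +0.003120, ∂h/∂y = +0.002827 (det = 1875).
Flow direction (−∇h) has components (-0.003120 E, -0.002827 N).
Azimuth = atan2(E, N) = atan2(-0.003120, -0.002827) = 227.8° ≈ 228°.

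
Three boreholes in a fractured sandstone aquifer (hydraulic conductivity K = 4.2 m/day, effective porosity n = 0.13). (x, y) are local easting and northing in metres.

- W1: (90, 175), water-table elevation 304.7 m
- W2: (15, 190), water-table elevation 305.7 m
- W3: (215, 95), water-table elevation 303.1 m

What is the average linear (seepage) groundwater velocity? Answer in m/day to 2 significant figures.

0.44 m/day

With h = a·x + b·y + c and W1 as origin, the differences give:
  (-75)·a + 15·b = +1.0
  125·a + (-80)·b = -1.6
Eliminate b (×(-80) and ×15, subtract): 4125·a = -56.00 → a = ∂h/∂x = -0.01358
Back-substitute: b = ∂h/∂y = -0.001212.
|∇h| = √(-0.01358² + -0.001212²) = 0.01363
Seepage velocity v = K·i/n = 4.2 × 0.01363 / 0.13 = 0.4404 m/day.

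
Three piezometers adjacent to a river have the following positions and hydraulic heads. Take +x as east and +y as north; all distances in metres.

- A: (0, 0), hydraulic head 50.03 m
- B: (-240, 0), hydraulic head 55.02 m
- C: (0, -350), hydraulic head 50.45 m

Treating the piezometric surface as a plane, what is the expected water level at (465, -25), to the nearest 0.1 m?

40.4 m

∂h/∂x = (55.02 − 50.03) / (-240 − 0) = -0.02079
∂h/∂y = (50.45 − 50.03) / (-350 − 0) = -0.001200
h(465, -25) = 50.03 + (-0.02079)·(465) + (-0.001200)·(-25) = 50.03 -9.668 +0.030 = 40.392 m.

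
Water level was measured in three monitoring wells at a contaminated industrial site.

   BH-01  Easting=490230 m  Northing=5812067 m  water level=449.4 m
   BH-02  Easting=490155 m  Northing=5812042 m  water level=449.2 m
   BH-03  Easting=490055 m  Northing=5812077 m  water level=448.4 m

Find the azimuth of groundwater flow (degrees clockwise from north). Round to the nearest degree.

326°

Differences from BH-01: to BH-02 (Δx, Δy, Δh) = (-75, -25, -0.2); to BH-03 = (-175, 10, -1.0).
Solve a·Δx + b·Δy = Δh: det = (-75)·10 − (-175)·(-25) = -5125.
∂h/∂x = [(-0.2)·10 − (-1.0)·(-25)] / -5125 = +0.005268
∂h/∂y = [(-75)·(-1.0) − (-175)·(-0.2)] / -5125 = -0.007805
Flow direction (−∇h) has components (-0.005268 E, +0.007805 N).
Azimuth = atan2(E, N) = atan2(-0.005268, +0.007805) = 326.0° ≈ 326°.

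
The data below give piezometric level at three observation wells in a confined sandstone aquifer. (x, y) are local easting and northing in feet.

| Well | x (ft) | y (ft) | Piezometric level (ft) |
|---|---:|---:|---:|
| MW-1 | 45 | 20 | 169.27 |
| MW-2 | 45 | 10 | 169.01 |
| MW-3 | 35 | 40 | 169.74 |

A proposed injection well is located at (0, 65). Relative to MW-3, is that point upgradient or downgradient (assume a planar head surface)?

Taking MW-1 as reference: MW-2−MW-1 = (0, -10, -0.26); MW-3−MW-1 = (-10, 20, +0.47).
Solve a·Δx + b·Δy = Δh: det = 0·20 − (-10)·(-10) = -100.
∂h/∂x = [(-0.26)·20 − (+0.47)·(-10)] / -100 = +0.005000
∂h/∂y = [0·(+0.47) − (-10)·(-0.26)] / -100 = +0.02600
Head at (0, 65) = 169.27 + (+0.005000)·(-45) + (+0.02600)·(45) = 170.21 ft.
That is higher than the 169.74 ft at MW-3, so the point is upgradient.

upgradient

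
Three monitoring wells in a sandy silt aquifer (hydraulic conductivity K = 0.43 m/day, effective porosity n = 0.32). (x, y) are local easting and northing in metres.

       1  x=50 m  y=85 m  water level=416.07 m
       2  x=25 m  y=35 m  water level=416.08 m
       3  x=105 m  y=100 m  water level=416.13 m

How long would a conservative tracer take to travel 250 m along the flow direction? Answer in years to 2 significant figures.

With h = a·x + b·y + c and 1 as origin, the differences give:
  (-25)·a + (-50)·b = +0.01
  55·a + 15·b = +0.06
Eliminate b (×15 and ×(-50), subtract): 2375·a = 3.150 → a = ∂h/∂x = +0.001326
Back-substitute: b = ∂h/∂y = -0.0008632.
|∇h| = √(0.001326² + -0.0008632²) = 0.001582
Seepage velocity v = K·i/n = 0.43 × 0.001582 / 0.32 = 0.002126 m/day.
t = 250 / 0.002126 = 1.176e+05 days = 322 years.

320 years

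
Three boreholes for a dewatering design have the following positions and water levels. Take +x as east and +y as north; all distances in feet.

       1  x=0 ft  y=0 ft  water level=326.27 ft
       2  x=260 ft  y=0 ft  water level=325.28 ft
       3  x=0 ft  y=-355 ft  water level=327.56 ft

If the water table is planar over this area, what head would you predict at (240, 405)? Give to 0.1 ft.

323.9 ft

∂h/∂x = (325.28 − 326.27) / (260 − 0) = -0.003808
∂h/∂y = (327.56 − 326.27) / (-355 − 0) = -0.003634
h(240, 405) = 326.27 + (-0.003808)·(240) + (-0.003634)·(405) = 326.27 -0.914 -1.472 = 323.884 ft.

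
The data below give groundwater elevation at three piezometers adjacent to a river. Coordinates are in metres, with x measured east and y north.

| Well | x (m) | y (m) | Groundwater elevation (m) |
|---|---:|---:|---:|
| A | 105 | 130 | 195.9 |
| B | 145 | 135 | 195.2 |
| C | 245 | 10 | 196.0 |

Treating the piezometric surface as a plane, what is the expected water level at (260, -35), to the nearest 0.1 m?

196.6 m

With h = a·x + b·y + c and A as origin, the differences give:
  40·a + 5·b = -0.7
  140·a + (-120)·b = +0.1
Eliminate b (×(-120) and ×5, subtract): -5500·a = 83.50 → a = ∂h/∂x = -0.01518
Back-substitute: b = ∂h/∂y = -0.01855.
h(260, -35) = 195.9 + (-0.01518)·(155) + (-0.01855)·(-165) = 195.9 -2.353 +3.060 = 196.607 m.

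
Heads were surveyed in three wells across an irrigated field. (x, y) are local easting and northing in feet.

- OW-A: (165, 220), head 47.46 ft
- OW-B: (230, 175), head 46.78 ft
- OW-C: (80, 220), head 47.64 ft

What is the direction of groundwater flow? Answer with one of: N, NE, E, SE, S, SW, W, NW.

Three-point gradient (reference OW-A): Δ to OW-B = (65, -45, -0.68), Δ to OW-C = (-85, 0, +0.18).
∂h/∂x = -0.002118, ∂h/∂y = +0.01205 (det = -3825).
Flow = −∇h = (+0.002118 east, -0.01205 north), which points south.

S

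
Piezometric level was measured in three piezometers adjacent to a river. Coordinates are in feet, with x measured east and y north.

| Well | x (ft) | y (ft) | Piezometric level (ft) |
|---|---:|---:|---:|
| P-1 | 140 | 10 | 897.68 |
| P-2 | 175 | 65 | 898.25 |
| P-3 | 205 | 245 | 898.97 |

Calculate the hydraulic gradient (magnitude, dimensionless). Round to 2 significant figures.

Taking P-1 as reference: P-2−P-1 = (35, 55, +0.57); P-3−P-1 = (65, 235, +1.29).
Solve a·Δx + b·Δy = Δh: det = 35·235 − 65·55 = 4650.
∂h/∂x = [(+0.57)·235 − (+1.29)·55] / 4650 = +0.01355
∂h/∂y = [35·(+1.29) − 65·(+0.57)] / 4650 = +0.001742
|∇h| = √(0.01355² + 0.001742²) = 0.01366

0.014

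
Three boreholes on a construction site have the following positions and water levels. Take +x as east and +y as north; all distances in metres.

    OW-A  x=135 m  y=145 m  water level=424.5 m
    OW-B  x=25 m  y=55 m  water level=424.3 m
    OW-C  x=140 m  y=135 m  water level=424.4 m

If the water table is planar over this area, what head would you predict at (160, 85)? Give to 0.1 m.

423.9 m

With h = a·x + b·y + c and OW-A as origin, the differences give:
  (-110)·a + (-90)·b = -0.2
  5·a + (-10)·b = -0.1
Eliminate b (×(-10) and ×(-90), subtract): 1550·a = -7.00 → a = ∂h/∂x = -0.004516
Back-substitute: b = ∂h/∂y = +0.007742.
h(160, 85) = 424.5 + (-0.004516)·(25) + (+0.007742)·(-60) = 424.5 -0.113 -0.465 = 423.923 m.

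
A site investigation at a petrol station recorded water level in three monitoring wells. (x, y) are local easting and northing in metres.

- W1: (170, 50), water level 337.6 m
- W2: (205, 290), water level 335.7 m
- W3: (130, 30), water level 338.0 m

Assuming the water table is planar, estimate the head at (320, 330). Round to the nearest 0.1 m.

With h = a·x + b·y + c and W1 as origin, the differences give:
  35·a + 240·b = -1.9
  (-40)·a + (-20)·b = +0.4
Eliminate b (×(-20) and ×240, subtract): 8900·a = -58.00 → a = ∂h/∂x = -0.006517
Back-substitute: b = ∂h/∂y = -0.006966.
h(320, 330) = 337.6 + (-0.006517)·(150) + (-0.006966)·(280) = 337.6 -0.978 -1.951 = 334.672 m.

334.7 m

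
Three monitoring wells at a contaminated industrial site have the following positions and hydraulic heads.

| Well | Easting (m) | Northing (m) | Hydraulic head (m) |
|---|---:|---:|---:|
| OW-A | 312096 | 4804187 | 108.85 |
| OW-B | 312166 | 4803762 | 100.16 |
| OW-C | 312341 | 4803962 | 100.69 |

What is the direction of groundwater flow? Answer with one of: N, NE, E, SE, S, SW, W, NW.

Differences from OW-A: to OW-B (Δx, Δy, Δh) = (70, -425, -8.69); to OW-C = (245, -225, -8.16).
Solve a·Δx + b·Δy = Δh: det = 70·(-225) − 245·(-425) = 88375.
∂h/∂x = [(-8.69)·(-225) − (-8.16)·(-425)] / 88375 = -0.01712
∂h/∂y = [70·(-8.16) − 245·(-8.69)] / 88375 = +0.01763
Flow = −∇h = (+0.01712 east, -0.01763 north), which points southeast.

SE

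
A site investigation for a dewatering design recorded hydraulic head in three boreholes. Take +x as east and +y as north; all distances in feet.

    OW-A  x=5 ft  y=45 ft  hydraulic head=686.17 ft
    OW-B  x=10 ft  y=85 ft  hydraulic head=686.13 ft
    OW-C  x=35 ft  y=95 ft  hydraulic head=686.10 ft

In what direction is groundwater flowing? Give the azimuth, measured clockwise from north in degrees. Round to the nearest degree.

Taking OW-A as reference: OW-B−OW-A = (5, 40, -0.04); OW-C−OW-A = (30, 50, -0.07).
Solve a·Δx + b·Δy = Δh: det = 5·50 − 30·40 = -950.
∂h/∂x = [(-0.04)·50 − (-0.07)·40] / -950 = -0.0008421
∂h/∂y = [5·(-0.07) − 30·(-0.04)] / -950 = -0.0008947
Flow direction (−∇h) has components (+0.0008421 E, +0.0008947 N).
Azimuth = atan2(E, N) = atan2(+0.0008421, +0.0008947) = 43.3° ≈ 043°.

043°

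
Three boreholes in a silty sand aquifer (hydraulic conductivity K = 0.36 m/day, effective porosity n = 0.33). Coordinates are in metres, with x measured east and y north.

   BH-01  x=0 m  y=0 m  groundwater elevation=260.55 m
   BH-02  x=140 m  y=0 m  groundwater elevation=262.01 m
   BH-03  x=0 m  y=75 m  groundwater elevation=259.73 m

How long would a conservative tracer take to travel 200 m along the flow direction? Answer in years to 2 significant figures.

33 years

∂h/∂x = (262.01 − 260.55) / (140 − 0) = +0.01043
∂h/∂y = (259.73 − 260.55) / (75 − 0) = -0.01093
|∇h| = √(0.01043² + -0.01093²) = 0.01511
Seepage velocity v = K·i/n = 0.36 × 0.01511 / 0.33 = 0.01648 m/day.
t = 200 / 0.01648 = 1.214e+04 days = 33.2 years.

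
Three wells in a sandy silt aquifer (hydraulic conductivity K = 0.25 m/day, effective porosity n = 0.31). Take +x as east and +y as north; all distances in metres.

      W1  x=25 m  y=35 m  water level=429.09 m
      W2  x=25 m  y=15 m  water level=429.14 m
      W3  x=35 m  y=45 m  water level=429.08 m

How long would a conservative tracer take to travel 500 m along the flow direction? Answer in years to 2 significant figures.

580 years

Differences from W1: to W2 (Δx, Δy, Δh) = (0, -20, +0.05); to W3 = (10, 10, -0.01).
Solve a·Δx + b·Δy = Δh: det = 0·10 − 10·(-20) = 200.
∂h/∂x = [(+0.05)·10 − (-0.01)·(-20)] / 200 = +0.001500
∂h/∂y = [0·(-0.01) − 10·(+0.05)] / 200 = -0.002500
|∇h| = √(0.001500² + -0.002500²) = 0.002915
Seepage velocity v = K·i/n = 0.25 × 0.002915 / 0.31 = 0.002351 m/day.
t = 500 / 0.002351 = 2.127e+05 days = 582 years.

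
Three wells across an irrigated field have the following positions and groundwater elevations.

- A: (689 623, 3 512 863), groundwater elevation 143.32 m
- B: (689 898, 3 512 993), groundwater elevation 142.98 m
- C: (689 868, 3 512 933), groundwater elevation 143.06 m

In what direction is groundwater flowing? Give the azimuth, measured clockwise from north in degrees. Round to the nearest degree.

040°

Differences from A: to B (Δx, Δy, Δh) = (275, 130, -0.34); to C = (245, 70, -0.26).
Solve a·Δx + b·Δy = Δh: det = 275·70 − 245·130 = -12600.
∂h/∂x = [(-0.34)·70 − (-0.26)·130] / -12600 = -0.0007937
∂h/∂y = [275·(-0.26) − 245·(-0.34)] / -12600 = -0.0009365
Flow direction (−∇h) has components (+0.0007937 E, +0.0009365 N).
Azimuth = atan2(E, N) = atan2(+0.0007937, +0.0009365) = 40.3° ≈ 040°.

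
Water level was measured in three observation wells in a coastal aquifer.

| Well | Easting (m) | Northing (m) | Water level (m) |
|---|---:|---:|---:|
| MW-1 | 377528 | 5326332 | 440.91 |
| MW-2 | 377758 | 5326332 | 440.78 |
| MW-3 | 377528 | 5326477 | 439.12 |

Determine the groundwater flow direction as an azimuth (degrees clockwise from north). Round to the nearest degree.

003°

∂h/∂x = (440.78 − 440.91) / (377758 − 377528) = -0.0005652
∂h/∂y = (439.12 − 440.91) / (5326477 − 5326332) = -0.01234
Flow direction (−∇h) has components (+0.0005652 E, +0.01234 N).
Azimuth = atan2(E, N) = atan2(+0.0005652, +0.01234) = 2.6° ≈ 003°.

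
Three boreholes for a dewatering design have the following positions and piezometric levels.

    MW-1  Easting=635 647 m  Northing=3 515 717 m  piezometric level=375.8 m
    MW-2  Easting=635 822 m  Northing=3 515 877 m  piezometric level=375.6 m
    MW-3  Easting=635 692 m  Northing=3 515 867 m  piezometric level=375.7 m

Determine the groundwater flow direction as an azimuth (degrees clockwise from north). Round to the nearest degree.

059°

With h = a·x + b·y + c and MW-1 as origin, the differences give:
  175·a + 160·b = -0.2
  45·a + 150·b = -0.1
Eliminate b (×150 and ×160, subtract): 19050·a = -14.00 → a = ∂h/∂x = -0.0007349
Back-substitute: b = ∂h/∂y = -0.0004462.
Flow direction (−∇h) has components (+0.0007349 E, +0.0004462 N).
Azimuth = atan2(E, N) = atan2(+0.0007349, +0.0004462) = 58.7° ≈ 059°.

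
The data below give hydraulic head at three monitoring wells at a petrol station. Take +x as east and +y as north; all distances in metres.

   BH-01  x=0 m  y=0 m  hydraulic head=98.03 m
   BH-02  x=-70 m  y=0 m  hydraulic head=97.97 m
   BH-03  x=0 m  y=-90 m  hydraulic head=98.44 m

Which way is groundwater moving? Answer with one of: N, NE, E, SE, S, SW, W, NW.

∂h/∂x = (97.97 − 98.03) / (-70 − 0) = +0.0008571
∂h/∂y = (98.44 − 98.03) / (-90 − 0) = -0.004556
Flow = −∇h = (-0.0008571 east, +0.004556 north), which points north.

N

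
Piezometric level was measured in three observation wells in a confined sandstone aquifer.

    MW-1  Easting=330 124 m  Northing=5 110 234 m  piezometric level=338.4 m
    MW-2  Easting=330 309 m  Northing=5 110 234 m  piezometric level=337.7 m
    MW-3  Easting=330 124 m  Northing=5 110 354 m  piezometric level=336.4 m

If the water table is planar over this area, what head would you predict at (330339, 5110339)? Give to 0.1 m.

335.8 m

∂h/∂x = (337.7 − 338.4) / (330309 − 330124) = -0.003784
∂h/∂y = (336.4 − 338.4) / (5110354 − 5110234) = -0.01667
h(330339, 5110339) = 338.4 + (-0.003784)·(215) + (-0.01667)·(105) = 338.4 -0.814 -1.750 = 335.836 m.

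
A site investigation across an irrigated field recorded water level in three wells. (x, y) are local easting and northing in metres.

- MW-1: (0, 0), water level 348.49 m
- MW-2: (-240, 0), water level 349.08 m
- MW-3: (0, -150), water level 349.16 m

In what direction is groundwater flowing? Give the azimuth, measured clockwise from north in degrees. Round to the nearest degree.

∂h/∂x = (349.08 − 348.49) / (-240 − 0) = -0.002458
∂h/∂y = (349.16 − 348.49) / (-150 − 0) = -0.004467
Flow direction (−∇h) has components (+0.002458 E, +0.004467 N).
Azimuth = atan2(E, N) = atan2(+0.002458, +0.004467) = 28.8° ≈ 029°.

029°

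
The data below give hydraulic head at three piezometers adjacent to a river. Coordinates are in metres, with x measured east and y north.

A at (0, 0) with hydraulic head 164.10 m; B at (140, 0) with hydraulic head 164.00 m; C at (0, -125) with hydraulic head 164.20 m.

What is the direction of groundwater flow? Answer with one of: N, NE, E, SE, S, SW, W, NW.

NE

∂h/∂x = (164.00 − 164.10) / (140 − 0) = -0.0007143
∂h/∂y = (164.20 − 164.10) / (-125 − 0) = -0.0008000
Flow = −∇h = (+0.0007143 east, +0.0008000 north), which points northeast.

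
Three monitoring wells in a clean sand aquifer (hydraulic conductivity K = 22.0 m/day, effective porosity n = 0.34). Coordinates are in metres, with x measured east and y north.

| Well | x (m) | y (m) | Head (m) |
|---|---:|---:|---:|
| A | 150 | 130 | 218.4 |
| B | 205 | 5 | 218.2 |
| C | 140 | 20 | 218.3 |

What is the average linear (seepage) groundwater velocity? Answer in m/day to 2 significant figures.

With h = a·x + b·y + c and A as origin, the differences give:
  55·a + (-125)·b = -0.2
  (-10)·a + (-110)·b = -0.1
Eliminate b (×(-110) and ×(-125), subtract): -7300·a = 9.50 → a = ∂h/∂x = -0.001301
Back-substitute: b = ∂h/∂y = +0.001027.
|∇h| = √(-0.001301² + 0.001027²) = 0.001658
Seepage velocity v = K·i/n = 22.0 × 0.001658 / 0.34 = 0.1073 m/day.

0.11 m/day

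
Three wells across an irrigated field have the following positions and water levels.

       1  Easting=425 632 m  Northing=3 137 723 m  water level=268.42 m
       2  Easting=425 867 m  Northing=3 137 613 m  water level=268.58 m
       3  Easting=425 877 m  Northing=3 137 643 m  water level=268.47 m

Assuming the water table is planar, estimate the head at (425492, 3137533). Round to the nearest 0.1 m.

Differences from 1: to 2 (Δx, Δy, Δh) = (235, -110, +0.16); to 3 = (245, -80, +0.05).
Solve a·Δx + b·Δy = Δh: det = 235·(-80) − 245·(-110) = 8150.
∂h/∂x = [(+0.16)·(-80) − (+0.05)·(-110)] / 8150 = -0.0008957
∂h/∂y = [235·(+0.05) − 245·(+0.16)] / 8150 = -0.003368
h(425492, 3137533) = 268.42 + (-0.0008957)·(-140) + (-0.003368)·(-190) = 268.42 +0.125 +0.640 = 269.185 m.

269.2 m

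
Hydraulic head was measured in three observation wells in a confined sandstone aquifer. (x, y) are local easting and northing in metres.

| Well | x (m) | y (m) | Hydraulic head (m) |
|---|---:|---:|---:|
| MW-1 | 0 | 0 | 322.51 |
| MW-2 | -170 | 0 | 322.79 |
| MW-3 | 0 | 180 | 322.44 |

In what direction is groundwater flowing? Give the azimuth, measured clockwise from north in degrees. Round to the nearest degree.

077°

∂h/∂x = (322.79 − 322.51) / (-170 − 0) = -0.001647
∂h/∂y = (322.44 − 322.51) / (180 − 0) = -0.0003889
Flow direction (−∇h) has components (+0.001647 E, +0.0003889 N).
Azimuth = atan2(E, N) = atan2(+0.001647, +0.0003889) = 76.7° ≈ 077°.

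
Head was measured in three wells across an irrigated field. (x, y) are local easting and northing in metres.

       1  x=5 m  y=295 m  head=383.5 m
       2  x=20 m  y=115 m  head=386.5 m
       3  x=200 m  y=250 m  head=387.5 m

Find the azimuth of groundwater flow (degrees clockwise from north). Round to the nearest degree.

Differences from 1: to 2 (Δx, Δy, Δh) = (15, -180, +3.0); to 3 = (195, -45, +4.0).
Determinant of the coordinate differences = 15·(-45) − 195·(-180) = 34425.
∂h/∂x = [(+3.0)·(-45) − (+4.0)·(-180)] / 34425 = +0.01699
∂h/∂y = [15·(+4.0) − 195·(+3.0)] / 34425 = -0.01525
Flow direction (−∇h) has components (-0.01699 E, +0.01525 N).
Azimuth = atan2(E, N) = atan2(-0.01699, +0.01525) = 311.9° ≈ 312°.

312°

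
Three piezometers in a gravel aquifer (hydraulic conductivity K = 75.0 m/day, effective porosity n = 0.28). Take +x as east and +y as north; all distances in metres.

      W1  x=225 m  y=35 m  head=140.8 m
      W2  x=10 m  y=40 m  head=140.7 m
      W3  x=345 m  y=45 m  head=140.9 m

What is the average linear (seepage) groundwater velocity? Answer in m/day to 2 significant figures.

Three-point gradient (reference W1): Δ to W2 = (-215, 5, -0.1), Δ to W3 = (120, 10, +0.1).
∂h/∂x = +0.0005455, ∂h/∂y = +0.003455 (det = -2750).
|∇h| = √(0.0005455² + 0.003455²) = 0.003498
Seepage velocity v = K·i/n = 75.0 × 0.003498 / 0.28 = 0.937 m/day.

0.94 m/day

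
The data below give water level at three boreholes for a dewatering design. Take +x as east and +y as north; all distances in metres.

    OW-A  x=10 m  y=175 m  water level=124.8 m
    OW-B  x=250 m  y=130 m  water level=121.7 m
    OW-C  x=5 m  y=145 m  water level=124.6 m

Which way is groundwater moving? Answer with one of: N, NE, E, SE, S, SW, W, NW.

Differences from OW-A: to OW-B (Δx, Δy, Δh) = (240, -45, -3.1); to OW-C = (-5, -30, -0.2).
Determinant of the coordinate differences = 240·(-30) − (-5)·(-45) = -7425.
∂h/∂x = [(-3.1)·(-30) − (-0.2)·(-45)] / -7425 = -0.01131
∂h/∂y = [240·(-0.2) − (-5)·(-3.1)] / -7425 = +0.008552
Flow = −∇h = (+0.01131 east, -0.008552 north), which points southeast.

SE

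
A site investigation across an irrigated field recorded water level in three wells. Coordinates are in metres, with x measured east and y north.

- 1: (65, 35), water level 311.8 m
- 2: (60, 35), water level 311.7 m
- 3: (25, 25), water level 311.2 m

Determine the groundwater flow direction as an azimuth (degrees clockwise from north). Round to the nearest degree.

315°

Three-point gradient (reference 1): Δ to 2 = (-5, 0, -0.1), Δ to 3 = (-40, -10, -0.6).
∂h/∂x = +0.02000, ∂h/∂y = -0.02000 (det = 50).
Flow direction (−∇h) has components (-0.02000 E, +0.02000 N).
Azimuth = atan2(E, N) = atan2(-0.02000, +0.02000) = 315.0° ≈ 315°.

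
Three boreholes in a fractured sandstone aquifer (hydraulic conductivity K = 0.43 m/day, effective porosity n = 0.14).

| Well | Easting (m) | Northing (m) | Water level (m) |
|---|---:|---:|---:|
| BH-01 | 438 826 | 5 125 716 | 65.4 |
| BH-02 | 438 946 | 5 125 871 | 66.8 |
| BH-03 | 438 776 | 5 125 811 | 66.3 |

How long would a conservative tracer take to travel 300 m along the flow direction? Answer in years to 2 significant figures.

29 years

Taking BH-01 as reference: BH-02−BH-01 = (120, 155, +1.4); BH-03−BH-01 = (-50, 95, +0.9).
Determinant of the coordinate differences = 120·95 − (-50)·155 = 19150.
∂h/∂x = [(+1.4)·95 − (+0.9)·155] / 19150 = -0.0003394
∂h/∂y = [120·(+0.9) − (-50)·(+1.4)] / 19150 = +0.009295
|∇h| = √(-0.0003394² + 0.009295²) = 0.009301
Seepage velocity v = K·i/n = 0.43 × 0.009301 / 0.14 = 0.02857 m/day.
t = 300 / 0.02857 = 1.05e+04 days = 28.7 years.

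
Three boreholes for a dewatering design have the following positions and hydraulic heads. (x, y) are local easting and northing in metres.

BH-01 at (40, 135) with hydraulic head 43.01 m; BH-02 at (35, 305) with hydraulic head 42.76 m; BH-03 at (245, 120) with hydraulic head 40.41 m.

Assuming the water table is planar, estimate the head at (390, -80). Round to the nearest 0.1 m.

Taking BH-01 as reference: BH-02−BH-01 = (-5, 170, -0.25); BH-03−BH-01 = (205, -15, -2.60).
Solve a·Δx + b·Δy = Δh: det = (-5)·(-15) − 205·170 = -34775.
∂h/∂x = [(-0.25)·(-15) − (-2.60)·170] / -34775 = -0.01282
∂h/∂y = [(-5)·(-2.60) − 205·(-0.25)] / -34775 = -0.001848
h(390, -80) = 43.01 + (-0.01282)·(350) + (-0.001848)·(-215) = 43.01 -4.486 +0.397 = 38.921 m.

38.9 m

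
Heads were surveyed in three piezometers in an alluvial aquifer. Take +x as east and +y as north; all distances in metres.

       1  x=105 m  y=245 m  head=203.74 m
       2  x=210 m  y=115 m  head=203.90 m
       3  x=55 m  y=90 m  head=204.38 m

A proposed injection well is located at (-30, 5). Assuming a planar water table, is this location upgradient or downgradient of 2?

Differences from 1: to 2 (Δx, Δy, Δh) = (105, -130, +0.16); to 3 = (-50, -155, +0.64).
Solve a·Δx + b·Δy = Δh: det = 105·(-155) − (-50)·(-130) = -22775.
∂h/∂x = [(+0.16)·(-155) − (+0.64)·(-130)] / -22775 = -0.002564
∂h/∂y = [105·(+0.64) − (-50)·(+0.16)] / -22775 = -0.003302
Head at (-30, 5) = 203.74 + (-0.002564)·(-135) + (-0.003302)·(-240) = 204.88 m.
That is higher than the 203.90 m at 2, so the point is upgradient.

upgradient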